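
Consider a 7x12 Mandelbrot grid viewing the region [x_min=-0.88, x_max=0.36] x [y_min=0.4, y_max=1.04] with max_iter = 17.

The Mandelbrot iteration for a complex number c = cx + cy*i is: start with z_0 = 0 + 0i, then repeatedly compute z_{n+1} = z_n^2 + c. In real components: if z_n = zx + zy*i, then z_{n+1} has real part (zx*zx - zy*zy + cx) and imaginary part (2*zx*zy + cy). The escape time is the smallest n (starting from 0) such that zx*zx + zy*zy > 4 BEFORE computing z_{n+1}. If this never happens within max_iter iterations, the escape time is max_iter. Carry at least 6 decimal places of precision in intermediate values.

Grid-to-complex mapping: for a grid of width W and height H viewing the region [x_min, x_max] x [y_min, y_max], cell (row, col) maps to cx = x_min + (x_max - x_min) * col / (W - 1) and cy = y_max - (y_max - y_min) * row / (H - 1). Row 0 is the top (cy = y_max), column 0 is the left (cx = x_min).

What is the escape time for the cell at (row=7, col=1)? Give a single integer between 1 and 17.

Answer: 6

Derivation:
z_0 = 0 + 0i, c = -0.6733 + 0.6327i
Iter 1: z = -0.6733 + 0.6327i, |z|^2 = 0.8537
Iter 2: z = -0.6203 + -0.2193i, |z|^2 = 0.4329
Iter 3: z = -0.3367 + 0.9048i, |z|^2 = 0.9321
Iter 4: z = -1.3787 + 0.0234i, |z|^2 = 1.9015
Iter 5: z = 1.2270 + 0.5681i, |z|^2 = 1.8283
Iter 6: z = 0.5095 + 2.0268i, |z|^2 = 4.3675
Escaped at iteration 6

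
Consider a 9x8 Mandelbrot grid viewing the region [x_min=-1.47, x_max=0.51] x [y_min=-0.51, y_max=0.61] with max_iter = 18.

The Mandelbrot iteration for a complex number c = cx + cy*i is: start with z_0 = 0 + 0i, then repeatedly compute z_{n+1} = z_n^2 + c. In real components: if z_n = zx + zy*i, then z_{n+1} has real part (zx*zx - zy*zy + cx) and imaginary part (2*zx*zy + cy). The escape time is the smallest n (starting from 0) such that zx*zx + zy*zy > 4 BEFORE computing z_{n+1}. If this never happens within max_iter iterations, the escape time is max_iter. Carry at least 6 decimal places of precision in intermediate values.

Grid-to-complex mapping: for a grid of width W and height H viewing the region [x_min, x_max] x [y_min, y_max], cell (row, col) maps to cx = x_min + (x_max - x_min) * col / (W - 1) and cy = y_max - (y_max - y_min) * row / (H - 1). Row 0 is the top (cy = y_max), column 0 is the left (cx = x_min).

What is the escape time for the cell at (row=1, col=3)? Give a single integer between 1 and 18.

Answer: 8

Derivation:
z_0 = 0 + 0i, c = -0.7275 + 0.4500i
Iter 1: z = -0.7275 + 0.4500i, |z|^2 = 0.7318
Iter 2: z = -0.4007 + -0.2047i, |z|^2 = 0.2025
Iter 3: z = -0.6088 + 0.6141i, |z|^2 = 0.7478
Iter 4: z = -0.7340 + -0.2978i, |z|^2 = 0.6274
Iter 5: z = -0.2775 + 0.8871i, |z|^2 = 0.8639
Iter 6: z = -1.4374 + -0.0423i, |z|^2 = 2.0680
Iter 7: z = 1.3370 + 0.5716i, |z|^2 = 2.1142
Iter 8: z = 0.7332 + 1.9784i, |z|^2 = 4.4517
Escaped at iteration 8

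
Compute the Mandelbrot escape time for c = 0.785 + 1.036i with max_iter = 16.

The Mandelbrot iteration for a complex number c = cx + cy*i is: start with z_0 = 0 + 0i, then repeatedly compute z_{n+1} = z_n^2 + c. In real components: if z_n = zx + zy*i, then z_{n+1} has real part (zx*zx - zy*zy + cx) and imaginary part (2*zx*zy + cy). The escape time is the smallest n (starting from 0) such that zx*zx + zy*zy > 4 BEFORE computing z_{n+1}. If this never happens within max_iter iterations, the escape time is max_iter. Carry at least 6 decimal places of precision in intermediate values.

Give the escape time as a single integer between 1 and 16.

Answer: 2

Derivation:
z_0 = 0 + 0i, c = 0.7850 + 1.0360i
Iter 1: z = 0.7850 + 1.0360i, |z|^2 = 1.6895
Iter 2: z = 0.3279 + 2.6625i, |z|^2 = 7.1966
Escaped at iteration 2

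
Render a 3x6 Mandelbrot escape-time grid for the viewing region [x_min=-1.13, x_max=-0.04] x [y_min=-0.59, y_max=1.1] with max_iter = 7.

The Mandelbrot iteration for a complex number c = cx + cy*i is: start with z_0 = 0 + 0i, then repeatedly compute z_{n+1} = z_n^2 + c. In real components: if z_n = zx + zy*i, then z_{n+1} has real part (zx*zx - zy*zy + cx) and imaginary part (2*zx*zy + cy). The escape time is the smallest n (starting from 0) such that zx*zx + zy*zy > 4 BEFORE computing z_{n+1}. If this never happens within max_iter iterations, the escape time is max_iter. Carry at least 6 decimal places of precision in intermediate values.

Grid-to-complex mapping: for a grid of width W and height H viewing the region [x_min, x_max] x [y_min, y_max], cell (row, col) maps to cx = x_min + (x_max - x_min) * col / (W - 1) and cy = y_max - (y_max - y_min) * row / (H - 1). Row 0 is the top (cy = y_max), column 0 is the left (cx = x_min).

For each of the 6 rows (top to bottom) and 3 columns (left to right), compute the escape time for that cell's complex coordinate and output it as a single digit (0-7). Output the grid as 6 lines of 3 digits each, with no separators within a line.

Answer: 335
357
677
777
777
477

Derivation:
(row=0, col=0): c = -1.1300 + 1.1000i → escape time 3
(row=0, col=1): c = -0.5850 + 1.1000i → escape time 3
(row=0, col=2): c = -0.0400 + 1.1000i → escape time 5
(row=1, col=0): c = -1.1300 + 0.7620i → escape time 3
(row=1, col=1): c = -0.5850 + 0.7620i → escape time 5
(row=1, col=2): c = -0.0400 + 0.7620i → escape time 7
(row=2, col=0): c = -1.1300 + 0.4240i → escape time 6
(row=2, col=1): c = -0.5850 + 0.4240i → escape time 7
(row=2, col=2): c = -0.0400 + 0.4240i → escape time 7
(row=3, col=0): c = -1.1300 + 0.0860i → escape time 7
(row=3, col=1): c = -0.5850 + 0.0860i → escape time 7
(row=3, col=2): c = -0.0400 + 0.0860i → escape time 7
(row=4, col=0): c = -1.1300 + -0.2520i → escape time 7
(row=4, col=1): c = -0.5850 + -0.2520i → escape time 7
(row=4, col=2): c = -0.0400 + -0.2520i → escape time 7
(row=5, col=0): c = -1.1300 + -0.5900i → escape time 4
(row=5, col=1): c = -0.5850 + -0.5900i → escape time 7
(row=5, col=2): c = -0.0400 + -0.5900i → escape time 7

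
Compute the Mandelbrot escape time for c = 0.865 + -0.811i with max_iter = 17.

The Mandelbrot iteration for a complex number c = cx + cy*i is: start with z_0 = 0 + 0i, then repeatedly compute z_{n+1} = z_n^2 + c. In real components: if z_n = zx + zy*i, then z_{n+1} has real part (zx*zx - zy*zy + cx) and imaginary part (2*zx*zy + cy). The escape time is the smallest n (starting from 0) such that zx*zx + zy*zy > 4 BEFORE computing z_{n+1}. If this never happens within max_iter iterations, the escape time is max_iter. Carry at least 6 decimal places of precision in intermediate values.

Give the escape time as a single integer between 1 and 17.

Answer: 2

Derivation:
z_0 = 0 + 0i, c = 0.8650 + -0.8110i
Iter 1: z = 0.8650 + -0.8110i, |z|^2 = 1.4059
Iter 2: z = 0.9555 + -2.2140i, |z|^2 = 5.8149
Escaped at iteration 2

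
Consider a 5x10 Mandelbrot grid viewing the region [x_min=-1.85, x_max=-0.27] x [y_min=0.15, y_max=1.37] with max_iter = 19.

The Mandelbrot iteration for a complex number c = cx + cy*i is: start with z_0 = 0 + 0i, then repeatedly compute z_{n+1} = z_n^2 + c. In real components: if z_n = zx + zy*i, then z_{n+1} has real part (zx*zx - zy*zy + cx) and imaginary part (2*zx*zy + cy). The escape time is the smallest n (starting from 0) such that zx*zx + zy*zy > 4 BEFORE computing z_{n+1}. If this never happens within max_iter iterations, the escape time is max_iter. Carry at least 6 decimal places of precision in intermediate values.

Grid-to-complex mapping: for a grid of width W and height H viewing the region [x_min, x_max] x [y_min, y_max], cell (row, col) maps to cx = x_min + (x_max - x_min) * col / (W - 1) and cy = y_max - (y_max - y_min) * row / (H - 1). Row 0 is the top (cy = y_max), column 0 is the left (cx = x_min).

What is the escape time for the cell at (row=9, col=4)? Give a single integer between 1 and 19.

z_0 = 0 + 0i, c = -0.2700 + 0.1500i
Iter 1: z = -0.2700 + 0.1500i, |z|^2 = 0.0954
Iter 2: z = -0.2196 + 0.0690i, |z|^2 = 0.0530
Iter 3: z = -0.2265 + 0.1197i, |z|^2 = 0.0656
Iter 4: z = -0.2330 + 0.0958i, |z|^2 = 0.0635
Iter 5: z = -0.2249 + 0.1054i, |z|^2 = 0.0617
Iter 6: z = -0.2305 + 0.1026i, |z|^2 = 0.0637
Iter 7: z = -0.2274 + 0.1027i, |z|^2 = 0.0622
Iter 8: z = -0.2288 + 0.1033i, |z|^2 = 0.0630
Iter 9: z = -0.2283 + 0.1027i, |z|^2 = 0.0627
Iter 10: z = -0.2284 + 0.1031i, |z|^2 = 0.0628
Iter 11: z = -0.2284 + 0.1029i, |z|^2 = 0.0628
Iter 12: z = -0.2284 + 0.1030i, |z|^2 = 0.0628
Iter 13: z = -0.2284 + 0.1030i, |z|^2 = 0.0628
Iter 14: z = -0.2284 + 0.1030i, |z|^2 = 0.0628
Iter 15: z = -0.2284 + 0.1030i, |z|^2 = 0.0628
Iter 16: z = -0.2284 + 0.1030i, |z|^2 = 0.0628
Iter 17: z = -0.2284 + 0.1030i, |z|^2 = 0.0628
Iter 18: z = -0.2284 + 0.1030i, |z|^2 = 0.0628

Answer: 19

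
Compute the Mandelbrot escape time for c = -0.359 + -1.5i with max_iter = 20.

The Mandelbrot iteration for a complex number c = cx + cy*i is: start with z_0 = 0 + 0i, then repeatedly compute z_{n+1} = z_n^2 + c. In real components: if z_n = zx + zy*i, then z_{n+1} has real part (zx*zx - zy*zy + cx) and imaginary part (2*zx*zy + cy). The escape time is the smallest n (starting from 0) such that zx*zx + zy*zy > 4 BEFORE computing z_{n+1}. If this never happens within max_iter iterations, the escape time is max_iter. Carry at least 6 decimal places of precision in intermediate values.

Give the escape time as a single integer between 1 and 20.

Answer: 2

Derivation:
z_0 = 0 + 0i, c = -0.3590 + -1.5000i
Iter 1: z = -0.3590 + -1.5000i, |z|^2 = 2.3789
Iter 2: z = -2.4801 + -0.4230i, |z|^2 = 6.3299
Escaped at iteration 2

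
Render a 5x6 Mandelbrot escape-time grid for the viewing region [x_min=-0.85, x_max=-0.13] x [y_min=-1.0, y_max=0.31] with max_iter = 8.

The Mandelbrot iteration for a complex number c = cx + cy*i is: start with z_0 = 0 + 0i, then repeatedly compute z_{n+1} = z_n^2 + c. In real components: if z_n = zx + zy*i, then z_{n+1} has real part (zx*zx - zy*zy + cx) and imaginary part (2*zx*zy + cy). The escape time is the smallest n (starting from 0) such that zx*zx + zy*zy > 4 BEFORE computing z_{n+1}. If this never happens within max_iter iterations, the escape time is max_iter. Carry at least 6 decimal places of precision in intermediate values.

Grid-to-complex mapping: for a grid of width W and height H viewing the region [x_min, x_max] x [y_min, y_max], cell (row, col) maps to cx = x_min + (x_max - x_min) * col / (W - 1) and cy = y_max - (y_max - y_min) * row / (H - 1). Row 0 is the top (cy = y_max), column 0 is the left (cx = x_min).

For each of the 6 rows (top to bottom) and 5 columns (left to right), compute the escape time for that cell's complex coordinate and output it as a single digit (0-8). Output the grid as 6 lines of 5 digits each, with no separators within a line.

Answer: 88888
88888
88888
68888
45688
34458

Derivation:
(row=0, col=0): c = -0.8500 + 0.3100i → escape time 8
(row=0, col=1): c = -0.6700 + 0.3100i → escape time 8
(row=0, col=2): c = -0.4900 + 0.3100i → escape time 8
(row=0, col=3): c = -0.3100 + 0.3100i → escape time 8
(row=0, col=4): c = -0.1300 + 0.3100i → escape time 8
(row=1, col=0): c = -0.8500 + 0.0480i → escape time 8
(row=1, col=1): c = -0.6700 + 0.0480i → escape time 8
(row=1, col=2): c = -0.4900 + 0.0480i → escape time 8
(row=1, col=3): c = -0.3100 + 0.0480i → escape time 8
(row=1, col=4): c = -0.1300 + 0.0480i → escape time 8
(row=2, col=0): c = -0.8500 + -0.2140i → escape time 8
(row=2, col=1): c = -0.6700 + -0.2140i → escape time 8
(row=2, col=2): c = -0.4900 + -0.2140i → escape time 8
(row=2, col=3): c = -0.3100 + -0.2140i → escape time 8
(row=2, col=4): c = -0.1300 + -0.2140i → escape time 8
(row=3, col=0): c = -0.8500 + -0.4760i → escape time 6
(row=3, col=1): c = -0.6700 + -0.4760i → escape time 8
(row=3, col=2): c = -0.4900 + -0.4760i → escape time 8
(row=3, col=3): c = -0.3100 + -0.4760i → escape time 8
(row=3, col=4): c = -0.1300 + -0.4760i → escape time 8
(row=4, col=0): c = -0.8500 + -0.7380i → escape time 4
(row=4, col=1): c = -0.6700 + -0.7380i → escape time 5
(row=4, col=2): c = -0.4900 + -0.7380i → escape time 6
(row=4, col=3): c = -0.3100 + -0.7380i → escape time 8
(row=4, col=4): c = -0.1300 + -0.7380i → escape time 8
(row=5, col=0): c = -0.8500 + -1.0000i → escape time 3
(row=5, col=1): c = -0.6700 + -1.0000i → escape time 4
(row=5, col=2): c = -0.4900 + -1.0000i → escape time 4
(row=5, col=3): c = -0.3100 + -1.0000i → escape time 5
(row=5, col=4): c = -0.1300 + -1.0000i → escape time 8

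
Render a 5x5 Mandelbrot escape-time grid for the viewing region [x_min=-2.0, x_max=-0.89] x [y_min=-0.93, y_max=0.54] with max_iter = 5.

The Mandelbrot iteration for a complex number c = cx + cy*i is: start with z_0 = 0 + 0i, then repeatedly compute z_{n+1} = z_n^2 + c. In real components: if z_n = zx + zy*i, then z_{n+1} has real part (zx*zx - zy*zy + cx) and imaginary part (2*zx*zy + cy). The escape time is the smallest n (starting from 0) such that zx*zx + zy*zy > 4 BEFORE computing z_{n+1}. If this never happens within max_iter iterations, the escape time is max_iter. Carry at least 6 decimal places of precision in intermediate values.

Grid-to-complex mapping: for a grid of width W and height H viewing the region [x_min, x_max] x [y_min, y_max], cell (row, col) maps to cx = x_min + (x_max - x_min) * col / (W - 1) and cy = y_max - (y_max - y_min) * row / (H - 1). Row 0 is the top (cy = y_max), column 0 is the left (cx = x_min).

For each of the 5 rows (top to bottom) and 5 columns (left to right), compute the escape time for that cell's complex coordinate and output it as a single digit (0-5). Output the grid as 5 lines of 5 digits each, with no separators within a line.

Answer: 13345
14555
14555
13345
12333

Derivation:
(row=0, col=0): c = -2.0000 + 0.5400i → escape time 1
(row=0, col=1): c = -1.7225 + 0.5400i → escape time 3
(row=0, col=2): c = -1.4450 + 0.5400i → escape time 3
(row=0, col=3): c = -1.1675 + 0.5400i → escape time 4
(row=0, col=4): c = -0.8900 + 0.5400i → escape time 5
(row=1, col=0): c = -2.0000 + 0.1725i → escape time 1
(row=1, col=1): c = -1.7225 + 0.1725i → escape time 4
(row=1, col=2): c = -1.4450 + 0.1725i → escape time 5
(row=1, col=3): c = -1.1675 + 0.1725i → escape time 5
(row=1, col=4): c = -0.8900 + 0.1725i → escape time 5
(row=2, col=0): c = -2.0000 + -0.1950i → escape time 1
(row=2, col=1): c = -1.7225 + -0.1950i → escape time 4
(row=2, col=2): c = -1.4450 + -0.1950i → escape time 5
(row=2, col=3): c = -1.1675 + -0.1950i → escape time 5
(row=2, col=4): c = -0.8900 + -0.1950i → escape time 5
(row=3, col=0): c = -2.0000 + -0.5625i → escape time 1
(row=3, col=1): c = -1.7225 + -0.5625i → escape time 3
(row=3, col=2): c = -1.4450 + -0.5625i → escape time 3
(row=3, col=3): c = -1.1675 + -0.5625i → escape time 4
(row=3, col=4): c = -0.8900 + -0.5625i → escape time 5
(row=4, col=0): c = -2.0000 + -0.9300i → escape time 1
(row=4, col=1): c = -1.7225 + -0.9300i → escape time 2
(row=4, col=2): c = -1.4450 + -0.9300i → escape time 3
(row=4, col=3): c = -1.1675 + -0.9300i → escape time 3
(row=4, col=4): c = -0.8900 + -0.9300i → escape time 3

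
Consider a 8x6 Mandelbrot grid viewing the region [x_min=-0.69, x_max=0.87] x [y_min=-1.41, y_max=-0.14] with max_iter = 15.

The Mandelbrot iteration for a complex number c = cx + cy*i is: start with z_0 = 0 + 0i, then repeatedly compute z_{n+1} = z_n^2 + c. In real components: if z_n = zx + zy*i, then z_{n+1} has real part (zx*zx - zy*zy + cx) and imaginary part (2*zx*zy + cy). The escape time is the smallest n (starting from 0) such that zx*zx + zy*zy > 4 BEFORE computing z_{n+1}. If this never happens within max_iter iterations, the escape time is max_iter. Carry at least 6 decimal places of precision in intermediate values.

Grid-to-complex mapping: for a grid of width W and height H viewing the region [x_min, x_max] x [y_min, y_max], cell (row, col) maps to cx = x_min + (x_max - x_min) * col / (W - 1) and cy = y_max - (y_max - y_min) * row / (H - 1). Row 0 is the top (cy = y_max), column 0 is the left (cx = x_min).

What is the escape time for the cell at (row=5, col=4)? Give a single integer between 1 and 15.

z_0 = 0 + 0i, c = 0.2014 + -1.4100i
Iter 1: z = 0.2014 + -1.4100i, |z|^2 = 2.0287
Iter 2: z = -1.7461 + -1.9780i, |z|^2 = 6.9615
Escaped at iteration 2

Answer: 2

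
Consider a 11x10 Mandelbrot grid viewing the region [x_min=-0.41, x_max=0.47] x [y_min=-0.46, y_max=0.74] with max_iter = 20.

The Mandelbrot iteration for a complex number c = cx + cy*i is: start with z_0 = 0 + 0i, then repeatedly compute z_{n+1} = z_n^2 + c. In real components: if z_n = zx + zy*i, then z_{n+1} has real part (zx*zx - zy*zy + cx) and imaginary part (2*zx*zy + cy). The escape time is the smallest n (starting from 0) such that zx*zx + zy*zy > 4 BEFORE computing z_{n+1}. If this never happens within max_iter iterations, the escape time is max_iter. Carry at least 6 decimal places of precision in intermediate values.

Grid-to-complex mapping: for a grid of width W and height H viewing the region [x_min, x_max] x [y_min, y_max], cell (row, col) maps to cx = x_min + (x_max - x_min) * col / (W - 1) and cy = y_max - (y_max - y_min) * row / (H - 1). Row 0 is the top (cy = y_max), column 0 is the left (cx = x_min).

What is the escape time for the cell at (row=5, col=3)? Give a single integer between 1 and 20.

Answer: 20

Derivation:
z_0 = 0 + 0i, c = -0.1460 + 0.0733i
Iter 1: z = -0.1460 + 0.0733i, |z|^2 = 0.0267
Iter 2: z = -0.1301 + 0.0519i, |z|^2 = 0.0196
Iter 3: z = -0.1318 + 0.0598i, |z|^2 = 0.0209
Iter 4: z = -0.1322 + 0.0576i, |z|^2 = 0.0208
Iter 5: z = -0.1318 + 0.0581i, |z|^2 = 0.0208
Iter 6: z = -0.1320 + 0.0580i, |z|^2 = 0.0208
Iter 7: z = -0.1319 + 0.0580i, |z|^2 = 0.0208
Iter 8: z = -0.1320 + 0.0580i, |z|^2 = 0.0208
Iter 9: z = -0.1320 + 0.0580i, |z|^2 = 0.0208
Iter 10: z = -0.1320 + 0.0580i, |z|^2 = 0.0208
Iter 11: z = -0.1320 + 0.0580i, |z|^2 = 0.0208
Iter 12: z = -0.1320 + 0.0580i, |z|^2 = 0.0208
Iter 13: z = -0.1320 + 0.0580i, |z|^2 = 0.0208
Iter 14: z = -0.1320 + 0.0580i, |z|^2 = 0.0208
Iter 15: z = -0.1320 + 0.0580i, |z|^2 = 0.0208
Iter 16: z = -0.1320 + 0.0580i, |z|^2 = 0.0208
Iter 17: z = -0.1320 + 0.0580i, |z|^2 = 0.0208
Iter 18: z = -0.1320 + 0.0580i, |z|^2 = 0.0208
Iter 19: z = -0.1320 + 0.0580i, |z|^2 = 0.0208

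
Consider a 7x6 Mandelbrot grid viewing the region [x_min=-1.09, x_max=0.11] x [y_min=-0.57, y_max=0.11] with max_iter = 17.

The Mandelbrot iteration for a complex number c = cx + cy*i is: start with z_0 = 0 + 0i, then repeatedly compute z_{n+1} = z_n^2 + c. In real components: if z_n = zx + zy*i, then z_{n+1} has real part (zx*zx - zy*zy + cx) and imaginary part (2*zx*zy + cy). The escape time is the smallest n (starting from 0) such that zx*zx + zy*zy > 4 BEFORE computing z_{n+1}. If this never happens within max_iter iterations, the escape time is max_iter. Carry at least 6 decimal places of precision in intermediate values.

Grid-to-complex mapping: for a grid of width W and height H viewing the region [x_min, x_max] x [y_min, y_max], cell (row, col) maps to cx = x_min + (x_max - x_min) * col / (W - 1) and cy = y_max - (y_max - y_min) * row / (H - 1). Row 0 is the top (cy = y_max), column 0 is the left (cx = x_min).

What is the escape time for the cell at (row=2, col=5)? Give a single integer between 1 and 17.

z_0 = 0 + 0i, c = -0.0900 + -0.1620i
Iter 1: z = -0.0900 + -0.1620i, |z|^2 = 0.0343
Iter 2: z = -0.1081 + -0.1328i, |z|^2 = 0.0293
Iter 3: z = -0.0960 + -0.1333i, |z|^2 = 0.0270
Iter 4: z = -0.0986 + -0.1364i, |z|^2 = 0.0283
Iter 5: z = -0.0989 + -0.1351i, |z|^2 = 0.0280
Iter 6: z = -0.0985 + -0.1353i, |z|^2 = 0.0280
Iter 7: z = -0.0986 + -0.1354i, |z|^2 = 0.0280
Iter 8: z = -0.0986 + -0.1353i, |z|^2 = 0.0280
Iter 9: z = -0.0986 + -0.1353i, |z|^2 = 0.0280
Iter 10: z = -0.0986 + -0.1353i, |z|^2 = 0.0280
Iter 11: z = -0.0986 + -0.1353i, |z|^2 = 0.0280
Iter 12: z = -0.0986 + -0.1353i, |z|^2 = 0.0280
Iter 13: z = -0.0986 + -0.1353i, |z|^2 = 0.0280
Iter 14: z = -0.0986 + -0.1353i, |z|^2 = 0.0280
Iter 15: z = -0.0986 + -0.1353i, |z|^2 = 0.0280
Iter 16: z = -0.0986 + -0.1353i, |z|^2 = 0.0280

Answer: 17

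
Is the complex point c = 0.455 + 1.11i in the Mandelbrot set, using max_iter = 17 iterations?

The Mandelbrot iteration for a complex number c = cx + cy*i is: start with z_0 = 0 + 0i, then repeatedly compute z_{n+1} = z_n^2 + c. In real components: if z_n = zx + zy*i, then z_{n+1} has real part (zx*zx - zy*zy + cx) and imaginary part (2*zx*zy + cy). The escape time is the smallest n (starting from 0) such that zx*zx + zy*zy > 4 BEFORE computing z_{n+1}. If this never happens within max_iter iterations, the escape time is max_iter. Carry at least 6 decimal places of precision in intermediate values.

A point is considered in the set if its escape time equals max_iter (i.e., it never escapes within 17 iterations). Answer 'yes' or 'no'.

Answer: no

Derivation:
z_0 = 0 + 0i, c = 0.4550 + 1.1100i
Iter 1: z = 0.4550 + 1.1100i, |z|^2 = 1.4391
Iter 2: z = -0.5701 + 2.1201i, |z|^2 = 4.8198
Escaped at iteration 2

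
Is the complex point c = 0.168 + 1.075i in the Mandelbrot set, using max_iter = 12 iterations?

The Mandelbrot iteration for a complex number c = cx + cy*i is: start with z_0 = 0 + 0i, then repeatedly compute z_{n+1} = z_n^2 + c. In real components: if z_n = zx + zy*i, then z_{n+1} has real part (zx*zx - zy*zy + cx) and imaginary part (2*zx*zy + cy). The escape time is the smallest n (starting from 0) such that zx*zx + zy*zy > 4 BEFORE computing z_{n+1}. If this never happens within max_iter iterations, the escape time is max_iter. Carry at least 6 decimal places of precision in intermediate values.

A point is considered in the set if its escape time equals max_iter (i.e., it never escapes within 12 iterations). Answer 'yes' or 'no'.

Answer: no

Derivation:
z_0 = 0 + 0i, c = 0.1680 + 1.0750i
Iter 1: z = 0.1680 + 1.0750i, |z|^2 = 1.1838
Iter 2: z = -0.9594 + 1.4362i, |z|^2 = 2.9831
Iter 3: z = -0.9742 + -1.6808i, |z|^2 = 3.7741
Iter 4: z = -1.7079 + 4.3499i, |z|^2 = 21.8387
Escaped at iteration 4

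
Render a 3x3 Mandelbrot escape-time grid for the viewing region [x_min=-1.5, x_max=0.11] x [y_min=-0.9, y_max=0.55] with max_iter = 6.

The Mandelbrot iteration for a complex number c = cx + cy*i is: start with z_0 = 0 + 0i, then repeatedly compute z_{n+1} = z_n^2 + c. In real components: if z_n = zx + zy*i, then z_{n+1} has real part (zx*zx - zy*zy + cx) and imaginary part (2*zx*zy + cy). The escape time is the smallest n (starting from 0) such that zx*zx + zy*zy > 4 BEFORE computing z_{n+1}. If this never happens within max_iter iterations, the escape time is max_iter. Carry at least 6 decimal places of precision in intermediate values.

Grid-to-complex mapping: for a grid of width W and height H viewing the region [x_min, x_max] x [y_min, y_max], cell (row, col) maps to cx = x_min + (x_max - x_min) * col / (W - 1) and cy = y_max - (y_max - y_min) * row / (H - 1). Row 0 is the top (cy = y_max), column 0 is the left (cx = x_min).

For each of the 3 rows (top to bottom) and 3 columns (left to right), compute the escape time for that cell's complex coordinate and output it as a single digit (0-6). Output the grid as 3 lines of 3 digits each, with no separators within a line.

(row=0, col=0): c = -1.5000 + 0.5500i → escape time 3
(row=0, col=1): c = -0.6950 + 0.5500i → escape time 6
(row=0, col=2): c = 0.1100 + 0.5500i → escape time 6
(row=1, col=0): c = -1.5000 + -0.1750i → escape time 5
(row=1, col=1): c = -0.6950 + -0.1750i → escape time 6
(row=1, col=2): c = 0.1100 + -0.1750i → escape time 6
(row=2, col=0): c = -1.5000 + -0.9000i → escape time 3
(row=2, col=1): c = -0.6950 + -0.9000i → escape time 4
(row=2, col=2): c = 0.1100 + -0.9000i → escape time 5

Answer: 366
566
345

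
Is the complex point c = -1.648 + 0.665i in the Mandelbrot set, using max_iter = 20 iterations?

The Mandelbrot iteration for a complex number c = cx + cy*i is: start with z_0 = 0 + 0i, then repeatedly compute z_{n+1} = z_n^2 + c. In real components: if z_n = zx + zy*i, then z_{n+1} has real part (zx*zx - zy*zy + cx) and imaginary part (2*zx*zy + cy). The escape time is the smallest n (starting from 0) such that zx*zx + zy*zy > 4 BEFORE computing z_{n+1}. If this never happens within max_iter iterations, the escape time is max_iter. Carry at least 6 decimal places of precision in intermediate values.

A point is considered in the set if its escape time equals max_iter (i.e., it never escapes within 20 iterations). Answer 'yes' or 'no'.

Answer: no

Derivation:
z_0 = 0 + 0i, c = -1.6480 + 0.6650i
Iter 1: z = -1.6480 + 0.6650i, |z|^2 = 3.1581
Iter 2: z = 0.6257 + -1.5268i, |z|^2 = 2.7227
Iter 3: z = -3.5878 + -1.2456i, |z|^2 = 14.4236
Escaped at iteration 3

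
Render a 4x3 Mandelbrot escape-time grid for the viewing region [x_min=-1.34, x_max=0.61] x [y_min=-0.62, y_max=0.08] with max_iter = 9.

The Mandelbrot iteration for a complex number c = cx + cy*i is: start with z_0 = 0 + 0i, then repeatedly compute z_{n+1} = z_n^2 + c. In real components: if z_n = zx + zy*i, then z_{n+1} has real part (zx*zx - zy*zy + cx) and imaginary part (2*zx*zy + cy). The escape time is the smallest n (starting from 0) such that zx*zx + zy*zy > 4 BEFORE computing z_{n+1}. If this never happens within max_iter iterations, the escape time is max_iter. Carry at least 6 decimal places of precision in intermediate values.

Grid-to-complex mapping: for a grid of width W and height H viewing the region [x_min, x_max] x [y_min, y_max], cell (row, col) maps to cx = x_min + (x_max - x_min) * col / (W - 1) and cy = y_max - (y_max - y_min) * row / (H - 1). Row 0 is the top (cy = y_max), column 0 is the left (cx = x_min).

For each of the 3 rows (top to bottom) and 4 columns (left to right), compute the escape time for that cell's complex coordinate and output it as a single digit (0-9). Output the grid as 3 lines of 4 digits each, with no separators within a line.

(row=0, col=0): c = -1.3400 + 0.0800i → escape time 9
(row=0, col=1): c = -0.6900 + 0.0800i → escape time 9
(row=0, col=2): c = -0.0400 + 0.0800i → escape time 9
(row=0, col=3): c = 0.6100 + 0.0800i → escape time 4
(row=1, col=0): c = -1.3400 + -0.2700i → escape time 7
(row=1, col=1): c = -0.6900 + -0.2700i → escape time 9
(row=1, col=2): c = -0.0400 + -0.2700i → escape time 9
(row=1, col=3): c = 0.6100 + -0.2700i → escape time 4
(row=2, col=0): c = -1.3400 + -0.6200i → escape time 3
(row=2, col=1): c = -0.6900 + -0.6200i → escape time 6
(row=2, col=2): c = -0.0400 + -0.6200i → escape time 9
(row=2, col=3): c = 0.6100 + -0.6200i → escape time 3

Answer: 9994
7994
3693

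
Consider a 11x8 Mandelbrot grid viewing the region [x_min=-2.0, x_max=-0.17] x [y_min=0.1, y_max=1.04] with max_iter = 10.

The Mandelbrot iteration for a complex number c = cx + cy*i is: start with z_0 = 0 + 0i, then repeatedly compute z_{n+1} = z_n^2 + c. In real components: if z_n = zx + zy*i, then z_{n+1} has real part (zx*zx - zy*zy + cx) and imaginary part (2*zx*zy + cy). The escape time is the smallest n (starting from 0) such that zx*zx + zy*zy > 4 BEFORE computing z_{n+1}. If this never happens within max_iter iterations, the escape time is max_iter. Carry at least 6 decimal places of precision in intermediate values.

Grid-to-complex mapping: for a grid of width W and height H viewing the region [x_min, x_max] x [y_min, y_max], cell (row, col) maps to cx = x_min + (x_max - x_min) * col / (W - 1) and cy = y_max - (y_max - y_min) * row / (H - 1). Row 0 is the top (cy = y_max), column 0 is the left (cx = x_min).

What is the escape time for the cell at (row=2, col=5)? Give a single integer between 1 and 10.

z_0 = 0 + 0i, c = -1.0850 + 0.7714i
Iter 1: z = -1.0850 + 0.7714i, |z|^2 = 1.7723
Iter 2: z = -0.5029 + -0.9026i, |z|^2 = 1.0675
Iter 3: z = -1.6467 + 1.6792i, |z|^2 = 5.5315
Escaped at iteration 3

Answer: 3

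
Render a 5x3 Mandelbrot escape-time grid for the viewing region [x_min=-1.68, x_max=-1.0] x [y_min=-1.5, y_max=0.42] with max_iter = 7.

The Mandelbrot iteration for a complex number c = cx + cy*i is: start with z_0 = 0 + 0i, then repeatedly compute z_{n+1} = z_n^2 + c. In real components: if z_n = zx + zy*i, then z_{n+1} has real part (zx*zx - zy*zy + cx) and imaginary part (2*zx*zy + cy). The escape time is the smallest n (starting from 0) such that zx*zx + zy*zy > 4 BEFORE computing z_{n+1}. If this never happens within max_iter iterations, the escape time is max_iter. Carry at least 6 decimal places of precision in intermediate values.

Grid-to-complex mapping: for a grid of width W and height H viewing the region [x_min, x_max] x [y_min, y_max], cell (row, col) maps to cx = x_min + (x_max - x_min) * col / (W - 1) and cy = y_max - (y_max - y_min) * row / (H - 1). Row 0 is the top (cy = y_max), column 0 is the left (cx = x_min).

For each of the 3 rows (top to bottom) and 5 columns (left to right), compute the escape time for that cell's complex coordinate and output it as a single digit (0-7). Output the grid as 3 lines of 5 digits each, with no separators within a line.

Answer: 34566
33345
11122

Derivation:
(row=0, col=0): c = -1.6800 + 0.4200i → escape time 3
(row=0, col=1): c = -1.5100 + 0.4200i → escape time 4
(row=0, col=2): c = -1.3400 + 0.4200i → escape time 5
(row=0, col=3): c = -1.1700 + 0.4200i → escape time 6
(row=0, col=4): c = -1.0000 + 0.4200i → escape time 6
(row=1, col=0): c = -1.6800 + -0.5400i → escape time 3
(row=1, col=1): c = -1.5100 + -0.5400i → escape time 3
(row=1, col=2): c = -1.3400 + -0.5400i → escape time 3
(row=1, col=3): c = -1.1700 + -0.5400i → escape time 4
(row=1, col=4): c = -1.0000 + -0.5400i → escape time 5
(row=2, col=0): c = -1.6800 + -1.5000i → escape time 1
(row=2, col=1): c = -1.5100 + -1.5000i → escape time 1
(row=2, col=2): c = -1.3400 + -1.5000i → escape time 1
(row=2, col=3): c = -1.1700 + -1.5000i → escape time 2
(row=2, col=4): c = -1.0000 + -1.5000i → escape time 2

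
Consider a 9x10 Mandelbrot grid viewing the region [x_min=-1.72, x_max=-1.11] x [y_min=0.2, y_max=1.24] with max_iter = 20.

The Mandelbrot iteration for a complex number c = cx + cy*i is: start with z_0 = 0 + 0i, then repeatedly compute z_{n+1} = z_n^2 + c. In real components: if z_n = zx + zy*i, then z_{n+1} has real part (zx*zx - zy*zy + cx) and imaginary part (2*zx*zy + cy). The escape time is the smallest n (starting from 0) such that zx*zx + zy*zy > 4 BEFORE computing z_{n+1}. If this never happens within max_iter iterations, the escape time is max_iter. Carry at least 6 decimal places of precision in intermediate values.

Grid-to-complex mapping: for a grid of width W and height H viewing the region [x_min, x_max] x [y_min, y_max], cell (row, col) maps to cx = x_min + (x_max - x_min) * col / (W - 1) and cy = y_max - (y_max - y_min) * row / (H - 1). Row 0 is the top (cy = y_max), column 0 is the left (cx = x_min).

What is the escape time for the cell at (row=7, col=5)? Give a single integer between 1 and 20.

z_0 = 0 + 0i, c = -1.3388 + 0.4311i
Iter 1: z = -1.3388 + 0.4311i, |z|^2 = 1.9781
Iter 2: z = 0.2676 + -0.7232i, |z|^2 = 0.5946
Iter 3: z = -1.7901 + 0.0440i, |z|^2 = 3.2065
Iter 4: z = 1.8638 + 0.2736i, |z|^2 = 3.5487
Iter 5: z = 2.0603 + 1.4510i, |z|^2 = 6.3502
Escaped at iteration 5

Answer: 5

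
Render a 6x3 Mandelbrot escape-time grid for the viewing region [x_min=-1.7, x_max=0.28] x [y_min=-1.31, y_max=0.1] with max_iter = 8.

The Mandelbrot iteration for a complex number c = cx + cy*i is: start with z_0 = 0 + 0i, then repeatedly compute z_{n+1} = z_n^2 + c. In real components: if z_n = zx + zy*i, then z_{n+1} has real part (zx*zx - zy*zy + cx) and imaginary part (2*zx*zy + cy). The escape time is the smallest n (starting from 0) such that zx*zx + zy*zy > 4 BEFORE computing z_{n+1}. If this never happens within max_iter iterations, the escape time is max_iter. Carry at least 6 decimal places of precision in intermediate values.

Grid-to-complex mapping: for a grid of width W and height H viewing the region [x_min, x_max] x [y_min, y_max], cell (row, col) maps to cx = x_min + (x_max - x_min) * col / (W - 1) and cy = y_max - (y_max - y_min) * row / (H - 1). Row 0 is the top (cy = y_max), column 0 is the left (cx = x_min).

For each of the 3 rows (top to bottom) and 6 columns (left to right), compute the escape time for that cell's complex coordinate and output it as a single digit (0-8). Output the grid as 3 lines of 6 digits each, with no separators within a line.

Answer: 688888
335888
122322

Derivation:
(row=0, col=0): c = -1.7000 + 0.1000i → escape time 6
(row=0, col=1): c = -1.3040 + 0.1000i → escape time 8
(row=0, col=2): c = -0.9080 + 0.1000i → escape time 8
(row=0, col=3): c = -0.5120 + 0.1000i → escape time 8
(row=0, col=4): c = -0.1160 + 0.1000i → escape time 8
(row=0, col=5): c = 0.2800 + 0.1000i → escape time 8
(row=1, col=0): c = -1.7000 + -0.6050i → escape time 3
(row=1, col=1): c = -1.3040 + -0.6050i → escape time 3
(row=1, col=2): c = -0.9080 + -0.6050i → escape time 5
(row=1, col=3): c = -0.5120 + -0.6050i → escape time 8
(row=1, col=4): c = -0.1160 + -0.6050i → escape time 8
(row=1, col=5): c = 0.2800 + -0.6050i → escape time 8
(row=2, col=0): c = -1.7000 + -1.3100i → escape time 1
(row=2, col=1): c = -1.3040 + -1.3100i → escape time 2
(row=2, col=2): c = -0.9080 + -1.3100i → escape time 2
(row=2, col=3): c = -0.5120 + -1.3100i → escape time 3
(row=2, col=4): c = -0.1160 + -1.3100i → escape time 2
(row=2, col=5): c = 0.2800 + -1.3100i → escape time 2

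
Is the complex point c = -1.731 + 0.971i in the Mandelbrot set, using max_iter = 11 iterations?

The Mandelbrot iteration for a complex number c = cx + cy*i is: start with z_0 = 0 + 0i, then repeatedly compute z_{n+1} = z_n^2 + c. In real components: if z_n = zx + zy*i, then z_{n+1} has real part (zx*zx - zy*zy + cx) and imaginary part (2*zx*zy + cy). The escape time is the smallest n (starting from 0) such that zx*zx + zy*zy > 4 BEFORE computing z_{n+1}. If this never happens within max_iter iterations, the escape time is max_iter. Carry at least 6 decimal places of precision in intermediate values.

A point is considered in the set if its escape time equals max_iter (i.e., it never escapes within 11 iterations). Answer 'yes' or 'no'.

Answer: no

Derivation:
z_0 = 0 + 0i, c = -1.7310 + 0.9710i
Iter 1: z = -1.7310 + 0.9710i, |z|^2 = 3.9392
Iter 2: z = 0.3225 + -2.3906i, |z|^2 = 5.8190
Escaped at iteration 2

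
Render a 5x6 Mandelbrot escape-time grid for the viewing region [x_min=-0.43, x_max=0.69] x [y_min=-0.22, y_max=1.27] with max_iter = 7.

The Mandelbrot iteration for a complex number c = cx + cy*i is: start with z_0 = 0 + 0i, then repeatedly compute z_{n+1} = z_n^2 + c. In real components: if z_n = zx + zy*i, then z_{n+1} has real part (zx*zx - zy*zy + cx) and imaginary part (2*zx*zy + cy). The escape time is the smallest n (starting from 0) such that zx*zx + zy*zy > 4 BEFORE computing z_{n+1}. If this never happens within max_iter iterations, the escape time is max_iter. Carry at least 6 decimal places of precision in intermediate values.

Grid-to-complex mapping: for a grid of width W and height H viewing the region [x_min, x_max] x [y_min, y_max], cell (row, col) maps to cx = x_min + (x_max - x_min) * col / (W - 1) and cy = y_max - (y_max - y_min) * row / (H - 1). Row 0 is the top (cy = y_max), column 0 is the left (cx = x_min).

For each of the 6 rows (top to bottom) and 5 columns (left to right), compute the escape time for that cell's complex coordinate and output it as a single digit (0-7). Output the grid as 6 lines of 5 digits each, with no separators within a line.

(row=0, col=0): c = -0.4300 + 1.2700i → escape time 3
(row=0, col=1): c = -0.1500 + 1.2700i → escape time 3
(row=0, col=2): c = 0.1300 + 1.2700i → escape time 2
(row=0, col=3): c = 0.4100 + 1.2700i → escape time 2
(row=0, col=4): c = 0.6900 + 1.2700i → escape time 2
(row=1, col=0): c = -0.4300 + 0.9720i → escape time 4
(row=1, col=1): c = -0.1500 + 0.9720i → escape time 7
(row=1, col=2): c = 0.1300 + 0.9720i → escape time 4
(row=1, col=3): c = 0.4100 + 0.9720i → escape time 3
(row=1, col=4): c = 0.6900 + 0.9720i → escape time 2
(row=2, col=0): c = -0.4300 + 0.6740i → escape time 7
(row=2, col=1): c = -0.1500 + 0.6740i → escape time 7
(row=2, col=2): c = 0.1300 + 0.6740i → escape time 7
(row=2, col=3): c = 0.4100 + 0.6740i → escape time 6
(row=2, col=4): c = 0.6900 + 0.6740i → escape time 3
(row=3, col=0): c = -0.4300 + 0.3760i → escape time 7
(row=3, col=1): c = -0.1500 + 0.3760i → escape time 7
(row=3, col=2): c = 0.1300 + 0.3760i → escape time 7
(row=3, col=3): c = 0.4100 + 0.3760i → escape time 7
(row=3, col=4): c = 0.6900 + 0.3760i → escape time 3
(row=4, col=0): c = -0.4300 + 0.0780i → escape time 7
(row=4, col=1): c = -0.1500 + 0.0780i → escape time 7
(row=4, col=2): c = 0.1300 + 0.0780i → escape time 7
(row=4, col=3): c = 0.4100 + 0.0780i → escape time 7
(row=4, col=4): c = 0.6900 + 0.0780i → escape time 3
(row=5, col=0): c = -0.4300 + -0.2200i → escape time 7
(row=5, col=1): c = -0.1500 + -0.2200i → escape time 7
(row=5, col=2): c = 0.1300 + -0.2200i → escape time 7
(row=5, col=3): c = 0.4100 + -0.2200i → escape time 7
(row=5, col=4): c = 0.6900 + -0.2200i → escape time 3

Answer: 33222
47432
77763
77773
77773
77773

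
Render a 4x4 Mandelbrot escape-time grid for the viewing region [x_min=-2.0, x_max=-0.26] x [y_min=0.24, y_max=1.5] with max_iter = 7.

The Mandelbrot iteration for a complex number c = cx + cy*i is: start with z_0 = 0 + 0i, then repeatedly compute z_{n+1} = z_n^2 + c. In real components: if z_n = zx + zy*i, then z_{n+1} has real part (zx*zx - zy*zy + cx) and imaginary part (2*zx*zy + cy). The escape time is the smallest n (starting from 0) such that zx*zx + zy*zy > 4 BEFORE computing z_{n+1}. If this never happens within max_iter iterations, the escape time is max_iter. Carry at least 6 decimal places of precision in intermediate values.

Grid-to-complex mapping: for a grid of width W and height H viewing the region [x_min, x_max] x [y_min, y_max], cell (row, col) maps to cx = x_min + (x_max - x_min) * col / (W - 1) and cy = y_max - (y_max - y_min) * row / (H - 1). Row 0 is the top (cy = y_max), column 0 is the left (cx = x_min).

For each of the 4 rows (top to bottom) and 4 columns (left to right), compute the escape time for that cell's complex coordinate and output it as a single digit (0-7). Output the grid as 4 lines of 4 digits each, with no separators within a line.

(row=0, col=0): c = -2.0000 + 1.5000i → escape time 1
(row=0, col=1): c = -1.4200 + 1.5000i → escape time 1
(row=0, col=2): c = -0.8400 + 1.5000i → escape time 2
(row=0, col=3): c = -0.2600 + 1.5000i → escape time 2
(row=1, col=0): c = -2.0000 + 1.0800i → escape time 1
(row=1, col=1): c = -1.4200 + 1.0800i → escape time 2
(row=1, col=2): c = -0.8400 + 1.0800i → escape time 3
(row=1, col=3): c = -0.2600 + 1.0800i → escape time 5
(row=2, col=0): c = -2.0000 + 0.6600i → escape time 1
(row=2, col=1): c = -1.4200 + 0.6600i → escape time 3
(row=2, col=2): c = -0.8400 + 0.6600i → escape time 5
(row=2, col=3): c = -0.2600 + 0.6600i → escape time 7
(row=3, col=0): c = -2.0000 + 0.2400i → escape time 1
(row=3, col=1): c = -1.4200 + 0.2400i → escape time 5
(row=3, col=2): c = -0.8400 + 0.2400i → escape time 7
(row=3, col=3): c = -0.2600 + 0.2400i → escape time 7

Answer: 1122
1235
1357
1577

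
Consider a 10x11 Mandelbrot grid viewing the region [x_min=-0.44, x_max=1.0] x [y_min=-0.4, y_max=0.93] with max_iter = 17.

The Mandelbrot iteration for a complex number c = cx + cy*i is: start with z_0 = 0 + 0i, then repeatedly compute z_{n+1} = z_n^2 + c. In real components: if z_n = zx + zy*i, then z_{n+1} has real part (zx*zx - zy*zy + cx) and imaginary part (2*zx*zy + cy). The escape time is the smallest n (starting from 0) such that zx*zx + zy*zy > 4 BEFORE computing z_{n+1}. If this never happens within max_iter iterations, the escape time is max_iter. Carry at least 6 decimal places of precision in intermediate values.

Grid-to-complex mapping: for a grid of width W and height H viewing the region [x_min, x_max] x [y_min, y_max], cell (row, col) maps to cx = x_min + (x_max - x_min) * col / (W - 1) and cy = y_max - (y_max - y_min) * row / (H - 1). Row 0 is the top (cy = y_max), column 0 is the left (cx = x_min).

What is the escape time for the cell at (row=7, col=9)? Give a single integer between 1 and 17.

z_0 = 0 + 0i, c = 1.0000 + -0.0010i
Iter 1: z = 1.0000 + -0.0010i, |z|^2 = 1.0000
Iter 2: z = 2.0000 + -0.0030i, |z|^2 = 4.0000
Escaped at iteration 2

Answer: 2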